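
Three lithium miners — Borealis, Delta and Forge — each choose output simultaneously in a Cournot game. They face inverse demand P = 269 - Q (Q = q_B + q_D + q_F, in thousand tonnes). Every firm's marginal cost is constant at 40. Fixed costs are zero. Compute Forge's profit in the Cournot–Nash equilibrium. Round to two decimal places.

3277.56

A representative firm's profit is π_i = q_i(269 - Q) - 40q_i.
First-order condition (treating rivals' output as given): 229 - 2q_i - Σ_{j≠i} q_j = 0.
With identical firms every q_j equals q_i, so Σ_{j≠i} q_j = 2q_i and 229 = 4q_i, giving q_i = 229/4.
Price P = 269 - 687/4 = 389/4.
Forge's profit: (389/4 - 40)·(229/4) = 3277.5625.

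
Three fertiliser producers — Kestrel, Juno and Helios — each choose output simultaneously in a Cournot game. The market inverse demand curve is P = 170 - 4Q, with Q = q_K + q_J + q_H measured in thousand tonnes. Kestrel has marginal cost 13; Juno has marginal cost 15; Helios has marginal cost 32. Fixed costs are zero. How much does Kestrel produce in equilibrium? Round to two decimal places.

11.13

Kestrel's profit: π_K = (170 - 4Q)q_K - (13q_K). Setting ∂π_K/∂q_K = 0: 157 - 8q_K - 4(q_J + q_H) = 0.
Juno's profit: π_J = (170 - 4Q)q_J - (15q_J). Setting ∂π_J/∂q_J = 0: 155 - 8q_J - 4(q_K + q_H) = 0.
Helios's profit: π_H = (170 - 4Q)q_H - (32q_H). Setting ∂π_H/∂q_H = 0: 138 - 8q_H - 4(q_K + q_J) = 0.
Adding the 3 first-order conditions: 450 − 16Q = 0, so Q = 225/8.
Back-substituting: q_K = (157 − 225/2)/4 = 89/8, q_J = (155 − 225/2)/4 = 85/8, q_H = (138 − 225/2)/4 = 51/8.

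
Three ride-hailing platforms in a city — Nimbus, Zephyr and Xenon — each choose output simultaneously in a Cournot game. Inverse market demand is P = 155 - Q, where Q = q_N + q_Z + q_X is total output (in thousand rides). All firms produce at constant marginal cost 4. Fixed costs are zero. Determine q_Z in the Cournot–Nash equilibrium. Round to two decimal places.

37.75

A representative firm's profit is π_i = q_i(155 - Q) - 4q_i.
First-order condition (treating rivals' output as given): 151 - 2q_i - Σ_{j≠i} q_j = 0.
With identical firms every q_j equals q_i, so Σ_{j≠i} q_j = 2q_i and 151 = 4q_i, giving q_i = 151/4.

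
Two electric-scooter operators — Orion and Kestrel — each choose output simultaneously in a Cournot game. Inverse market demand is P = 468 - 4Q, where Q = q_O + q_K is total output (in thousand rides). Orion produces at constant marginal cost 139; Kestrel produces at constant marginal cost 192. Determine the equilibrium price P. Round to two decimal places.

266.33

Orion's profit: π_O = (468 - 4Q)q_O - (139q_O). Setting ∂π_O/∂q_O = 0: 329 - 8q_O - 4(q_K) = 0.
Kestrel's first-order condition: 276 - 8q_K - 4(q_O) = 0.
Rearranging gives the reaction functions q_O = (329 - 4q_K)/8 and q_K = (276 - 4q_O)/8.
Solving the pair: q_O = 191/6, q_K = 223/12.
Total output Q = 605/12, so price P = 468 - 4·(605/12) = 799/3.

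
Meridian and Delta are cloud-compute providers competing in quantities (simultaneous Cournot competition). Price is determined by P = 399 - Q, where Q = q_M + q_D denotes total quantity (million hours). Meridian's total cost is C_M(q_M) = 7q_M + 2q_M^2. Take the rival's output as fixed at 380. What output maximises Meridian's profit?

With the rival's output fixed at 380, Meridian's profit is π_M = (399 - 380 - q_M)q_M - (7q_M + 2q_M²) = (19 - q_M)q_M - (7q_M + 2q_M²).
∂π_M/∂q_M = 12 - 6q_M = 0, so q_M = 2.

2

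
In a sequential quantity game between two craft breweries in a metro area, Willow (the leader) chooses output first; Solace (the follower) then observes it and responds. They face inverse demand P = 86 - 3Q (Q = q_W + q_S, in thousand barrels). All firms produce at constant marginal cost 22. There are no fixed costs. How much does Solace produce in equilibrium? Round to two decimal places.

5.33

The follower Solace best-responds to any q_W: π_S = (86 - 3Q)q_S - 22q_S.
∂π_S/∂q_S = 64 - 3q_W - 6q_S = 0 gives the reaction function q_S = (64 - 3q_W)/6.
The leader anticipates this reaction. Substituting into P = 86 - 3Q gives P = 54 - (3/2)q_W, so π_W = (54 - (3/2)q_W)q_W - 22q_W.
Maximising: ∂π_W/∂q_W = 32 - 3q_W = 0, giving q_W = 32/3.
Then q_S = (64 - 3·(32/3))/6 = 16/3.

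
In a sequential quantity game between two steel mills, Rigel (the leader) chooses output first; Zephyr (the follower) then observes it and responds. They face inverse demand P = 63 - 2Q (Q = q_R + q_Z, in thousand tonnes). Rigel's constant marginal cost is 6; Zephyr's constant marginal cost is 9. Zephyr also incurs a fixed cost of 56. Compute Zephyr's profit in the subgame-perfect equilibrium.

The follower Zephyr best-responds to any q_R: π_Z = (63 - 2Q)q_Z - 9q_Z.
Follower FOC: 54 - 2q_R - 4q_Z = 0, so q_Z(q_R) = (54 - 2q_R)/4.
The leader anticipates this reaction. Substituting into P = 63 - 2Q gives P = 36 - q_R, so π_R = (36 - q_R)q_R - 6q_R.
Maximising: ∂π_R/∂q_R = 30 - 2q_R = 0, giving q_R = 15.
Then q_Z = (54 - 2·15)/4 = 6.
Price P = 63 - 2·21 = 21.
Zephyr's profit: (21 - 9)·6 - 56 = 16.

16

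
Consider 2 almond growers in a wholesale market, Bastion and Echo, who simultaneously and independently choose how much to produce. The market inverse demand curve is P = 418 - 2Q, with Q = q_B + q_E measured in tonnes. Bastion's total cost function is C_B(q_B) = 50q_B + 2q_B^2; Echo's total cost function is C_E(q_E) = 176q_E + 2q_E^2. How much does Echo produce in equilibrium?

20

Bastion's profit: π_B = (418 - 2Q)q_B - (50q_B + 2q_B²). Setting ∂π_B/∂q_B = 0: 368 - 8q_B - 2(q_E) = 0.
Echo's profit: π_E = (418 - 2Q)q_E - (176q_E + 2q_E²). Setting ∂π_E/∂q_E = 0: 242 - 8q_E - 2(q_B) = 0.
Best responses: q_B = (368 - 2q_E)/8, q_E = (242 - 2q_B)/8.
Solving the pair: q_B = 41, q_E = 20.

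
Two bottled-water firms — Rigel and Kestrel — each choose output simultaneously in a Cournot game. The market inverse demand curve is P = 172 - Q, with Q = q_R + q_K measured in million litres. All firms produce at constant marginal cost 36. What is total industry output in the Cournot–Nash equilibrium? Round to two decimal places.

A representative firm's profit is π_i = q_i(172 - Q) - 36q_i.
First-order condition (treating rivals' output as given): 136 - 2q_i - q_j = 0.
With identical firms every q_j equals q_i, so q_j = q_i and 136 = 3q_i, giving q_i = 136/3.
Total output Q = 136/3 + 136/3 = 272/3.

90.67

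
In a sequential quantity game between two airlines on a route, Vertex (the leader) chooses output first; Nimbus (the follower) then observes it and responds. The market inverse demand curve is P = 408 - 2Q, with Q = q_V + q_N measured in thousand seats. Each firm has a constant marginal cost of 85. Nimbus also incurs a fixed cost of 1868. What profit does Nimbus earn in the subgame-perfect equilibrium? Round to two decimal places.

The follower Nimbus best-responds to any q_V: π_N = (408 - 2Q)q_N - 85q_N.
∂π_N/∂q_N = 323 - 2q_V - 4q_N = 0 gives the reaction function q_N = (323 - 2q_V)/4.
The leader anticipates this reaction. Substituting into P = 408 - 2Q gives P = 493/2 - q_V, so π_V = (493/2 - q_V)q_V - 85q_V.
Leader FOC: 323/2 - 2q_V = 0, so q_V = 323/4.
Then q_N = (323 - 2·(323/4))/4 = 323/8.
Price P = 408 - 2·(969/8) = 663/4.
Nimbus's profit: (663/4 - 85)·(323/8) - 1868 = 1392.2813.

1392.28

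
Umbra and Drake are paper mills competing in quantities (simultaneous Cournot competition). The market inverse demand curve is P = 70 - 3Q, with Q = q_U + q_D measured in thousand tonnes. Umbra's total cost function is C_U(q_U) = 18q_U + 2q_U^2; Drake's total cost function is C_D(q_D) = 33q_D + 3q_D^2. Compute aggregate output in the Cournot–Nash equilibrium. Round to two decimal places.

6.55

Umbra's profit: π_U = (70 - 3Q)q_U - (18q_U + 2q_U²). Setting ∂π_U/∂q_U = 0: 52 - 10q_U - 3(q_D) = 0.
Drake's profit: π_D = (70 - 3Q)q_D - (33q_D + 3q_D²). Setting ∂π_D/∂q_D = 0: 37 - 12q_D - 3(q_U) = 0.
So q_U = (52 - 3q_D)/10 and q_D = (37 - 3q_U)/12.
Solving the pair: q_U = 171/37, q_D = 214/111.
Total output Q = 171/37 + 214/111 = 727/111.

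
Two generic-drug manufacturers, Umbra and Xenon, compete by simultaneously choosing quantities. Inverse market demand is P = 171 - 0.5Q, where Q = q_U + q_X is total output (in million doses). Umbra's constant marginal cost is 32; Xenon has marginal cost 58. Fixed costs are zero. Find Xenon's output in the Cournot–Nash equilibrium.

Umbra's profit: π_U = (171 - 0.5Q)q_U - (32q_U). Setting ∂π_U/∂q_U = 0: 139 - q_U - (1/2)(q_X) = 0.
Xenon's profit: π_X = (171 - 0.5Q)q_X - (58q_X). Setting ∂π_X/∂q_X = 0: 113 - q_X - (1/2)(q_U) = 0.
So q_U = (139 - (1/2)q_X) and q_X = (113 - (1/2)q_U).
Solving the pair: q_U = 110, q_X = 58.

58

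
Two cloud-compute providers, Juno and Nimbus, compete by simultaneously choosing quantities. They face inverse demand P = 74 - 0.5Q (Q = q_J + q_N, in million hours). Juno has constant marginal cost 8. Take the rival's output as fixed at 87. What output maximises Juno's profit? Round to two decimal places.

22.50

With the rival's output fixed at 87, Juno's profit is π_J = (74 - (1/2)·87 - (1/2)q_J)q_J - (8q_J) = (61/2 - (1/2)q_J)q_J - (8q_J).
∂π_J/∂q_J = 45/2 - q_J = 0, so q_J = 45/2.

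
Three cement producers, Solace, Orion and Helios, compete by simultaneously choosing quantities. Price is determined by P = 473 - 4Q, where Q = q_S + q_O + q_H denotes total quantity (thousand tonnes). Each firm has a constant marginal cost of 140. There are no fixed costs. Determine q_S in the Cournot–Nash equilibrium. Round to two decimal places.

A representative firm's profit is π_i = q_i(473 - 4Q) - 140q_i.
Setting ∂π_i/∂q_i = 0 with rivals' quantities fixed: 333 - 8q_i - 4·Σ_{j≠i} q_j = 0.
With identical firms every q_j equals q_i, so Σ_{j≠i} q_j = 2q_i and 333 = 16q_i, giving q_i = 333/16.

20.81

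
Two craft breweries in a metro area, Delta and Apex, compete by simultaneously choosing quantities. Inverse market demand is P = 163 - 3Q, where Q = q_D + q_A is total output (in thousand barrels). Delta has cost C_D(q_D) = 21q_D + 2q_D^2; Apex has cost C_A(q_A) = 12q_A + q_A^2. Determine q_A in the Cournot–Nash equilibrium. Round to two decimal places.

15.27

Delta's profit: π_D = (163 - 3Q)q_D - (21q_D + 2q_D²). Setting ∂π_D/∂q_D = 0: 142 - 10q_D - 3(q_A) = 0.
Apex's first-order condition: 151 - 8q_A - 3(q_D) = 0.
So q_D = (142 - 3q_A)/10 and q_A = (151 - 3q_D)/8.
Substituting one into the other gives q_D = 683/71 and q_A = 1084/71.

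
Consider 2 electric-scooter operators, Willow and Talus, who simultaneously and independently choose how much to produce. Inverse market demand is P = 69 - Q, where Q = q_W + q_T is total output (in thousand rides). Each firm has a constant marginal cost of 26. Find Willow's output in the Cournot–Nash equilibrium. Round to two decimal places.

Each firm earns π_i = (69 - Q)q_i - 26q_i.
First-order condition (treating rivals' output as given): 43 - 2q_i - q_j = 0.
By symmetry each firm produces the same amount; substituting q_j = q_i yields q_i = 43/3.

14.33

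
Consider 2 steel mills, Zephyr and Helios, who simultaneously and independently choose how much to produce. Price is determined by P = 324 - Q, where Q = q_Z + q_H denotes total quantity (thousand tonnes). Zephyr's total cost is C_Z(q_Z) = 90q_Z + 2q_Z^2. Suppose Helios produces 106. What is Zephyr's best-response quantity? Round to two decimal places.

21.33

With the rival's output fixed at 106, Zephyr's profit is π_Z = (324 - 106 - q_Z)q_Z - (90q_Z + 2q_Z²) = (218 - q_Z)q_Z - (90q_Z + 2q_Z²).
∂π_Z/∂q_Z = 128 - 6q_Z = 0, so q_Z = 64/3.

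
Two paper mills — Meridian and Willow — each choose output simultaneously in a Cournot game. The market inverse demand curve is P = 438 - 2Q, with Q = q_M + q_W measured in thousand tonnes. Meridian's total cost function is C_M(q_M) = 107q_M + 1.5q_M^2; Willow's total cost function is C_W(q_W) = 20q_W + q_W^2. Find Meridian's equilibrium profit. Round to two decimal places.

Meridian's profit: π_M = (438 - 2Q)q_M - (107q_M + (3/2)q_M²). Setting ∂π_M/∂q_M = 0: 331 - 7q_M - 2(q_W) = 0.
Willow's profit: π_W = (438 - 2Q)q_W - (20q_W + q_W²). Setting ∂π_W/∂q_W = 0: 418 - 6q_W - 2(q_M) = 0.
Best responses: q_M = (331 - 2q_W)/7, q_W = (418 - 2q_M)/6.
Solving the pair: q_M = 575/19, q_W = 1132/19.
Price P = 438 - 2·(1707/19) = 258.3158.
Meridian's profit: 258.3158·(575/19) - 107·(575/19) - (3/2)(575/19)² = 3205.5055.

3205.51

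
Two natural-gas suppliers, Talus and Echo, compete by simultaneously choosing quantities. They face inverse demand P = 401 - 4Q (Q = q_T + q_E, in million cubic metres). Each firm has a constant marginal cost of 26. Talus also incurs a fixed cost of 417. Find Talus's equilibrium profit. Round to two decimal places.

A representative firm's profit is π_i = q_i(401 - 4Q) - 26q_i.
Setting ∂π_i/∂q_i = 0 with rivals' quantities fixed: 375 - 8q_i - 4q_j = 0.
With identical firms every q_j equals q_i, so q_j = q_i and 375 = 12q_i, giving q_i = 125/4.
Price P = 401 - 4·(125/2) = 151.
Talus's profit: (151 - 26)·(125/4) - 417 = 3489.2500.

3489.25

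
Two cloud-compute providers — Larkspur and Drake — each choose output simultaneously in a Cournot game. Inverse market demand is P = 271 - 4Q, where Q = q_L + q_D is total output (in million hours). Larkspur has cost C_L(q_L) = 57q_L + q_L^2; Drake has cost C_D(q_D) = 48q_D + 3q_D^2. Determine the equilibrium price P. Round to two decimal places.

158.81

Larkspur's profit: π_L = (271 - 4Q)q_L - (57q_L + q_L²). Setting ∂π_L/∂q_L = 0: 214 - 10q_L - 4(q_D) = 0.
Drake's profit: π_D = (271 - 4Q)q_D - (48q_D + 3q_D²). Setting ∂π_D/∂q_D = 0: 223 - 14q_D - 4(q_L) = 0.
Rearranging gives the reaction functions q_L = (214 - 4q_D)/10 and q_D = (223 - 4q_L)/14.
Substituting one into the other gives q_L = 526/31 and q_D = 687/62.
Total output Q = 1739/62, so price P = 271 - 4·(1739/62) = 158.8065.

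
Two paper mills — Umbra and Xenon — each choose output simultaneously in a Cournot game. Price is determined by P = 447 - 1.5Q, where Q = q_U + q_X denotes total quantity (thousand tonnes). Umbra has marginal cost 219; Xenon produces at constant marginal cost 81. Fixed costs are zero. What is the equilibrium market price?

249

Umbra's profit: π_U = (447 - 1.5Q)q_U - (219q_U). Setting ∂π_U/∂q_U = 0: 228 - 3q_U - (3/2)(q_X) = 0.
Xenon's profit: π_X = (447 - 1.5Q)q_X - (81q_X). Setting ∂π_X/∂q_X = 0: 366 - 3q_X - (3/2)(q_U) = 0.
So q_U = (228 - (3/2)q_X)/3 and q_X = (366 - (3/2)q_U)/3.
Substituting one into the other gives q_U = 20 and q_X = 112.
Total output Q = 132, so price P = 447 - (3/2)·132 = 249.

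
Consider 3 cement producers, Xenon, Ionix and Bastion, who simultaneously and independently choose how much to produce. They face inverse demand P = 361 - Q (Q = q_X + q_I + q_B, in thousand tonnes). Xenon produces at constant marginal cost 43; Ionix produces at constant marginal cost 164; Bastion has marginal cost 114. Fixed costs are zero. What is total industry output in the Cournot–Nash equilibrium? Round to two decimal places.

190.50

Xenon's profit: π_X = (361 - Q)q_X - (43q_X). Setting ∂π_X/∂q_X = 0: 318 - 2q_X - (q_I + q_B) = 0.
Ionix's first-order condition: 197 - 2q_I - (q_X + q_B) = 0.
Bastion's first-order condition: 247 - 2q_B - (q_X + q_I) = 0.
Adding the 3 conditions: 762 − 2Q − 2Q = 0, i.e. Q = 381/2.
Back-substituting: q_X = (318 − 381/2) = 255/2, q_I = (197 − 381/2) = 13/2, q_B = (247 − 381/2) = 113/2.
Total output Q = 255/2 + 13/2 + 113/2 = 381/2.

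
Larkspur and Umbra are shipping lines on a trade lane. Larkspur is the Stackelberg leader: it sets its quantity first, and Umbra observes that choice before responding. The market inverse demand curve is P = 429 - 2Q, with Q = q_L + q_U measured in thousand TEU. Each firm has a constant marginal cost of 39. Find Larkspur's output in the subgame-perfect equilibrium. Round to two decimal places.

The follower Umbra best-responds to any q_L: π_U = (429 - 2Q)q_U - 39q_U.
∂π_U/∂q_U = 390 - 2q_L - 4q_U = 0 gives the reaction function q_U = (390 - 2q_L)/4.
The leader anticipates this reaction. Substituting into P = 429 - 2Q gives P = 234 - q_L, so π_L = (234 - q_L)q_L - 39q_L.
Leader FOC: 195 - 2q_L = 0, so q_L = 195/2.
Then q_U = (390 - 2·(195/2))/4 = 195/4.

97.50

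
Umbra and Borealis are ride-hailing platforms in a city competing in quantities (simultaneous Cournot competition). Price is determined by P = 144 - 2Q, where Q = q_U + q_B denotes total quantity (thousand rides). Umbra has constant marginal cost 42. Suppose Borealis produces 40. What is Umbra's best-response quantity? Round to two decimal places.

5.50

With the rival's output fixed at 40, Umbra's profit is π_U = (144 - 2·40 - 2q_U)q_U - (42q_U) = (64 - 2q_U)q_U - (42q_U).
∂π_U/∂q_U = 22 - 4q_U = 0, so q_U = 11/2.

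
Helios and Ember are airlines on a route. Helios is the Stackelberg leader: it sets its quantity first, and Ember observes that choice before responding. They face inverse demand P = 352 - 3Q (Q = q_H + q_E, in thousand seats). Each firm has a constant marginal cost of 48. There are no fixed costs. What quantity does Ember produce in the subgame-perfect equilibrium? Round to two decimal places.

25.33

Solve by backward induction. Given q_H, the follower Ember maximises π_E = (352 - 3q_H - 3q_E)q_E - 48q_E.
Setting the follower's marginal profit to zero, 304 - 3q_H - 6q_E = 0, i.e. q_E = (304 - 3q_H)/6.
The leader anticipates this reaction. Substituting into P = 352 - 3Q gives P = 200 - (3/2)q_H, so π_H = (200 - (3/2)q_H)q_H - 48q_H.
Leader FOC: 152 - 3q_H = 0, so q_H = 152/3.
Then q_E = (304 - 3·(152/3))/6 = 76/3.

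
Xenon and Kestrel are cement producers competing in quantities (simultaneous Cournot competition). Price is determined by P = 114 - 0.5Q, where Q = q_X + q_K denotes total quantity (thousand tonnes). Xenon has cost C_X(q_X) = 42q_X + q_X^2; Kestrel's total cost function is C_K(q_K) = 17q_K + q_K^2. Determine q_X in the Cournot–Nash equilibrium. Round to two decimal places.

19.14

Xenon's profit: π_X = (114 - 0.5Q)q_X - (42q_X + q_X²). Setting ∂π_X/∂q_X = 0: 72 - 3q_X - (1/2)(q_K) = 0.
Kestrel's profit: π_K = (114 - 0.5Q)q_K - (17q_K + q_K²). Setting ∂π_K/∂q_K = 0: 97 - 3q_K - (1/2)(q_X) = 0.
So q_X = (72 - (1/2)q_K)/3 and q_K = (97 - (1/2)q_X)/3.
Solving the pair: q_X = 134/7, q_K = 204/7.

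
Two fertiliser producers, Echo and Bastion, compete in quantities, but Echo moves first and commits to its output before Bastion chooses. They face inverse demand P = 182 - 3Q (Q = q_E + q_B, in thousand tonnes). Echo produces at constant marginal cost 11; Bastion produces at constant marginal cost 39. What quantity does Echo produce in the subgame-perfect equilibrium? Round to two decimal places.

The follower Bastion best-responds to any q_E: π_B = (182 - 3Q)q_B - 39q_B.
Setting the follower's marginal profit to zero, 143 - 3q_E - 6q_B = 0, i.e. q_B = (143 - 3q_E)/6.
The leader anticipates this reaction. Substituting into P = 182 - 3Q gives P = 221/2 - (3/2)q_E, so π_E = (221/2 - (3/2)q_E)q_E - 11q_E.
Leader FOC: 199/2 - 3q_E = 0, so q_E = 199/6.
Then q_B = (143 - 3·(199/6))/6 = 29/4.

33.17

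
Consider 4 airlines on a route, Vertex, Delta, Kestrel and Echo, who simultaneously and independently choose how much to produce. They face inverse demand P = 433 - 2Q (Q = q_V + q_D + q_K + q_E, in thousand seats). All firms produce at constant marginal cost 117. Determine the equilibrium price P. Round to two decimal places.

180.20

A representative firm's profit is π_i = q_i(433 - 2Q) - 117q_i.
Setting ∂π_i/∂q_i = 0 with rivals' quantities fixed: 316 - 4q_i - 2·Σ_{j≠i} q_j = 0.
By symmetry each firm produces the same amount; substituting Σ_{j≠i} q_j = 3q_i yields q_i = 316/10 = 158/5.
Total output Q = 632/5, so price P = 433 - 2·(632/5) = 901/5.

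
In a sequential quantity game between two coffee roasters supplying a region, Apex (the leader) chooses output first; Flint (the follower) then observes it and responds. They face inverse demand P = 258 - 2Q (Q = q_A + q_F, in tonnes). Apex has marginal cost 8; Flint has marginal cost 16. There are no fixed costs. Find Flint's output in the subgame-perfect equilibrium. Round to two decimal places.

28.25

The follower Flint best-responds to any q_A: π_F = (258 - 2Q)q_F - 16q_F.
∂π_F/∂q_F = 242 - 2q_A - 4q_F = 0 gives the reaction function q_F = (242 - 2q_A)/4.
The leader anticipates this reaction. Substituting into P = 258 - 2Q gives P = 137 - q_A, so π_A = (137 - q_A)q_A - 8q_A.
Leader FOC: 129 - 2q_A = 0, so q_A = 129/2.
Then q_F = (242 - 2·(129/2))/4 = 113/4.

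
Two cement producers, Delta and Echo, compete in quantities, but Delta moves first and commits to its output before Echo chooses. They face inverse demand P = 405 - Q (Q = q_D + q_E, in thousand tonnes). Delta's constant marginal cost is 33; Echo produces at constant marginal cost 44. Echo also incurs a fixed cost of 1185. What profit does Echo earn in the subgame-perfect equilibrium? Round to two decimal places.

Solve by backward induction. Given q_D, the follower Echo maximises π_E = (405 - q_D - q_E)q_E - 44q_E.
∂π_E/∂q_E = 361 - q_D - 2q_E = 0 gives the reaction function q_E = (361 - q_D)/2.
The leader anticipates this reaction. Substituting into P = 405 - Q gives P = 449/2 - (1/2)q_D, so π_D = (449/2 - (1/2)q_D)q_D - 33q_D.
Maximising: ∂π_D/∂q_D = 383/2 - q_D = 0, giving q_D = 383/2.
Then q_E = (361 - 383/2)/2 = 339/4.
Price P = 405 - 1105/4 = 515/4.
Echo's profit: (515/4 - 44)·(339/4) - 1185 = 5997.5625.

5997.56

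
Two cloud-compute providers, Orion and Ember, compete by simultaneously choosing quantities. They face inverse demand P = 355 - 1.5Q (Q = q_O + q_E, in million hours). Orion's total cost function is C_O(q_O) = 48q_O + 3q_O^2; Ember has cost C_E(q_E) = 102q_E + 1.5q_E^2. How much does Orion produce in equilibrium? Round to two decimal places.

28.26

Orion's profit: π_O = (355 - 1.5Q)q_O - (48q_O + 3q_O²). Setting ∂π_O/∂q_O = 0: 307 - 9q_O - (3/2)(q_E) = 0.
Ember's profit: π_E = (355 - 1.5Q)q_E - (102q_E + (3/2)q_E²). Setting ∂π_E/∂q_E = 0: 253 - 6q_E - (3/2)(q_O) = 0.
Rearranging gives the reaction functions q_O = (307 - (3/2)q_E)/9 and q_E = (253 - (3/2)q_O)/6.
Substituting one into the other gives q_O = 650/23 and q_E = 35.1014.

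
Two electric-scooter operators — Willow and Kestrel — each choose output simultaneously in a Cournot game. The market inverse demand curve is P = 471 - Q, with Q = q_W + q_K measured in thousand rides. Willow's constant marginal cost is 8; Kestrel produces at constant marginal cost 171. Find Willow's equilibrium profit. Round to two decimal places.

43541.78

Willow's profit: π_W = (471 - Q)q_W - (8q_W). Setting ∂π_W/∂q_W = 0: 463 - 2q_W - (q_K) = 0.
Kestrel's first-order condition: 300 - 2q_K - (q_W) = 0.
So q_W = (463 - q_K)/2 and q_K = (300 - q_W)/2.
Solving the pair: q_W = 626/3, q_K = 137/3.
Price P = 471 - 763/3 = 650/3.
Willow's profit: (650/3 - 8)·(626/3) = 43541.7778.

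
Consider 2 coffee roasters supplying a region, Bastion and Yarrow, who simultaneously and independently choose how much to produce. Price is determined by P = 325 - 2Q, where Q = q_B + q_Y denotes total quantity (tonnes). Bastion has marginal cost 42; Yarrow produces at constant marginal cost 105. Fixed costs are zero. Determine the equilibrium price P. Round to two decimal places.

157.33

Bastion's profit: π_B = (325 - 2Q)q_B - (42q_B). Setting ∂π_B/∂q_B = 0: 283 - 4q_B - 2(q_Y) = 0.
Yarrow's first-order condition: 220 - 4q_Y - 2(q_B) = 0.
So q_B = (283 - 2q_Y)/4 and q_Y = (220 - 2q_B)/4.
Substituting one into the other gives q_B = 173/3 and q_Y = 157/6.
Total output Q = 503/6, so price P = 325 - 2·(503/6) = 472/3.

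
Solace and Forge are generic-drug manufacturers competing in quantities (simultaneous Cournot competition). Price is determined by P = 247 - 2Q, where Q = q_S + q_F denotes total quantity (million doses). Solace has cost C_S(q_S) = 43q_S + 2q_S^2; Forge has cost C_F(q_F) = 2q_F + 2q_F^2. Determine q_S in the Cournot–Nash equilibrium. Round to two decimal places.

Solace's profit: π_S = (247 - 2Q)q_S - (43q_S + 2q_S²). Setting ∂π_S/∂q_S = 0: 204 - 8q_S - 2(q_F) = 0.
Forge's first-order condition: 245 - 8q_F - 2(q_S) = 0.
So q_S = (204 - 2q_F)/8 and q_F = (245 - 2q_S)/8.
Substituting one into the other gives q_S = 571/30 and q_F = 388/15.

19.03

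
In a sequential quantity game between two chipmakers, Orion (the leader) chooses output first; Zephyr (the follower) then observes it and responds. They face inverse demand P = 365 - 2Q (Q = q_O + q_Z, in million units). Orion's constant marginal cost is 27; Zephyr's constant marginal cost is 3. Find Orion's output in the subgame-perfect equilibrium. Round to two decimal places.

The follower Zephyr best-responds to any q_O: π_Z = (365 - 2Q)q_Z - 3q_Z.
∂π_Z/∂q_Z = 362 - 2q_O - 4q_Z = 0 gives the reaction function q_Z = (362 - 2q_O)/4.
The leader anticipates this reaction. Substituting into P = 365 - 2Q gives P = 184 - q_O, so π_O = (184 - q_O)q_O - 27q_O.
Leader FOC: 157 - 2q_O = 0, so q_O = 157/2.
Then q_Z = (362 - 2·(157/2))/4 = 205/4.

78.50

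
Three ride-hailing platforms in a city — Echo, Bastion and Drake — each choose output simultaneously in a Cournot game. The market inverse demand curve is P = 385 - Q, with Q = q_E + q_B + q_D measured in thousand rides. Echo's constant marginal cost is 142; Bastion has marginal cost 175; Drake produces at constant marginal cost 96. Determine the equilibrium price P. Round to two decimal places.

Echo's profit: π_E = (385 - Q)q_E - (142q_E). Setting ∂π_E/∂q_E = 0: 243 - 2q_E - (q_B + q_D) = 0.
Bastion's first-order condition: 210 - 2q_B - (q_E + q_D) = 0.
Drake's profit: π_D = (385 - Q)q_D - (96q_D). Setting ∂π_D/∂q_D = 0: 289 - 2q_D - (q_E + q_B) = 0.
Summing all 3 equations gives 742 − 4Q = 0, hence Q = 371/2.
Back-substituting: q_E = (243 − 371/2) = 115/2, q_B = (210 − 371/2) = 49/2, q_D = (289 − 371/2) = 207/2.
Total output Q = 371/2, so price P = 385 - 371/2 = 399/2.

199.50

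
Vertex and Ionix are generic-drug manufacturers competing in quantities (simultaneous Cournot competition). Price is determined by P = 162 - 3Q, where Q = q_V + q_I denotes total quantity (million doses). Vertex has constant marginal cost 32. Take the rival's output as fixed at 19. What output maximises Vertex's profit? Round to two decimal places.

12.17

With the rival's output fixed at 19, Vertex's profit is π_V = (162 - 3·19 - 3q_V)q_V - (32q_V) = (105 - 3q_V)q_V - (32q_V).
∂π_V/∂q_V = 73 - 6q_V = 0, so q_V = 73/6.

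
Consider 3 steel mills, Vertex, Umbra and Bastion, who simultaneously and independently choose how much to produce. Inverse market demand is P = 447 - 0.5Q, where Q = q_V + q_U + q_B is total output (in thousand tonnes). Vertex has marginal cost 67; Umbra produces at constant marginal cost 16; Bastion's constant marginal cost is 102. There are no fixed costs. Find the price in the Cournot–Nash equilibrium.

158

Vertex's profit: π_V = (447 - 0.5Q)q_V - (67q_V). Setting ∂π_V/∂q_V = 0: 380 - q_V - (1/2)(q_U + q_B) = 0.
Umbra's profit: π_U = (447 - 0.5Q)q_U - (16q_U). Setting ∂π_U/∂q_U = 0: 431 - q_U - (1/2)(q_V + q_B) = 0.
Bastion's profit: π_B = (447 - 0.5Q)q_B - (102q_B). Setting ∂π_B/∂q_B = 0: 345 - q_B - (1/2)(q_V + q_U) = 0.
Adding the 3 conditions: 1156 − Q − Q = 0, i.e. Q = 578.
Back-substituting: q_V = (380 − 289)/(1/2) = 182, q_U = (431 − 289)/(1/2) = 284, q_B = (345 − 289)/(1/2) = 112.
Total output Q = 578, so price P = 447 - (1/2)·578 = 158.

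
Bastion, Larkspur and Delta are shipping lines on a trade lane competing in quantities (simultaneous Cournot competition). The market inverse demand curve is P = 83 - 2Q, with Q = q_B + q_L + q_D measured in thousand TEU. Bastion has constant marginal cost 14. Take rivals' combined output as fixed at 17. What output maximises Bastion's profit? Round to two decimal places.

8.75

With rivals' combined output fixed at 17, Bastion's profit is π_B = (83 - 2·17 - 2q_B)q_B - (14q_B) = (49 - 2q_B)q_B - (14q_B).
∂π_B/∂q_B = 35 - 4q_B = 0, so q_B = 35/4.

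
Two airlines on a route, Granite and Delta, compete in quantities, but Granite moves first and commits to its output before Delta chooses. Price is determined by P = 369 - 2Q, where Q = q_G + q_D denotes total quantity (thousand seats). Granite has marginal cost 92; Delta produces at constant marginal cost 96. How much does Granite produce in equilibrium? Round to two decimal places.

The follower Delta best-responds to any q_G: π_D = (369 - 2Q)q_D - 96q_D.
Follower FOC: 273 - 2q_G - 4q_D = 0, so q_D(q_G) = (273 - 2q_G)/4.
The leader anticipates this reaction. Substituting into P = 369 - 2Q gives P = 465/2 - q_G, so π_G = (465/2 - q_G)q_G - 92q_G.
The leader's first-order condition 281/2 - 2q_G = 0 yields q_G = 281/4.
Then q_D = (273 - 2·(281/4))/4 = 265/8.

70.25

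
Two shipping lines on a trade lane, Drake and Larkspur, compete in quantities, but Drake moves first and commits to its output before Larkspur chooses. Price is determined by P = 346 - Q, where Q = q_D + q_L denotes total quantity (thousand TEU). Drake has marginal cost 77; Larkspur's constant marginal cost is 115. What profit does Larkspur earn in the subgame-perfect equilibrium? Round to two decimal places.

Solve by backward induction. Given q_D, the follower Larkspur maximises π_L = (346 - q_D - q_L)q_L - 115q_L.
Setting the follower's marginal profit to zero, 231 - q_D - 2q_L = 0, i.e. q_L = (231 - q_D)/2.
The leader anticipates this reaction. Substituting into P = 346 - Q gives P = 461/2 - (1/2)q_D, so π_D = (461/2 - (1/2)q_D)q_D - 77q_D.
The leader's first-order condition 307/2 - q_D = 0 yields q_D = 307/2.
Then q_L = (231 - 307/2)/2 = 155/4.
Price P = 346 - 769/4 = 615/4.
Larkspur's profit: (615/4 - 115)·(155/4) = 1501.5625.

1501.56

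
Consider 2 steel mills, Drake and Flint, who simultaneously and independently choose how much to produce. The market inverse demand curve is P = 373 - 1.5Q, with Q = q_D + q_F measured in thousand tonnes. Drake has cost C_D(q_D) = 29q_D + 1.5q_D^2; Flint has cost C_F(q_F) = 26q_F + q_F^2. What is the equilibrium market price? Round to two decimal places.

223.51

Drake's profit: π_D = (373 - 1.5Q)q_D - (29q_D + (3/2)q_D²). Setting ∂π_D/∂q_D = 0: 344 - 6q_D - (3/2)(q_F) = 0.
Flint's profit: π_F = (373 - 1.5Q)q_F - (26q_F + q_F²). Setting ∂π_F/∂q_F = 0: 347 - 5q_F - (3/2)(q_D) = 0.
So q_D = (344 - (3/2)q_F)/6 and q_F = (347 - (3/2)q_D)/5.
Solving the pair: q_D = 43.2252, q_F = 56.4324.
Total output Q = 99.6577, so price P = 373 - (3/2)·99.6577 = 223.5135.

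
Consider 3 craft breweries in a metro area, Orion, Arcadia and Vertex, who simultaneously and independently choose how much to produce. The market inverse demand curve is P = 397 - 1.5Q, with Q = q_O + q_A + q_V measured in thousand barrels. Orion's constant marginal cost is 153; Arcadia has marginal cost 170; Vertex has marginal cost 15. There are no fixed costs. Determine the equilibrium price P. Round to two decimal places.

Orion's profit: π_O = (397 - 1.5Q)q_O - (153q_O). Setting ∂π_O/∂q_O = 0: 244 - 3q_O - (3/2)(q_A + q_V) = 0.
Arcadia's first-order condition: 227 - 3q_A - (3/2)(q_O + q_V) = 0.
Vertex's profit: π_V = (397 - 1.5Q)q_V - (15q_V). Setting ∂π_V/∂q_V = 0: 382 - 3q_V - (3/2)(q_O + q_A) = 0.
Adding the 3 conditions: 853 − 3Q − 3Q = 0, i.e. Q = 853/6.
Back-substituting: q_O = (244 − 853/4)/(3/2) = 41/2, q_A = (227 − 853/4)/(3/2) = 55/6, q_V = (382 − 853/4)/(3/2) = 225/2.
Total output Q = 853/6, so price P = 397 - (3/2)·(853/6) = 735/4.

183.75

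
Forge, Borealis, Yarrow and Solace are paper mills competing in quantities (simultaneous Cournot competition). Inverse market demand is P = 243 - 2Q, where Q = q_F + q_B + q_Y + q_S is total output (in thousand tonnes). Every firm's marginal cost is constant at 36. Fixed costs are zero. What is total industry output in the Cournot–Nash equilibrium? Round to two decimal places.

Each firm earns π_i = (243 - 2Q)q_i - 36q_i.
First-order condition (treating rivals' output as given): 207 - 4q_i - 2·Σ_{j≠i} q_j = 0.
With identical firms every q_j equals q_i, so Σ_{j≠i} q_j = 3q_i and 207 = 10q_i, giving q_i = 207/10.
Total output Q = 207/10 + 207/10 + 207/10 + 207/10 = 414/5.

82.80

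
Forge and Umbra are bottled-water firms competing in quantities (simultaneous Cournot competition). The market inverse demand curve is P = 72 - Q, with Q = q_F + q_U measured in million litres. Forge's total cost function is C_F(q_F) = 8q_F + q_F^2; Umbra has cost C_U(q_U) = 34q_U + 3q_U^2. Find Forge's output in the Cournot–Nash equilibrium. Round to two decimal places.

Forge's profit: π_F = (72 - Q)q_F - (8q_F + q_F²). Setting ∂π_F/∂q_F = 0: 64 - 4q_F - (q_U) = 0.
Umbra's profit: π_U = (72 - Q)q_U - (34q_U + 3q_U²). Setting ∂π_U/∂q_U = 0: 38 - 8q_U - (q_F) = 0.
So q_F = (64 - q_U)/4 and q_U = (38 - q_F)/8.
Solving the pair: q_F = 474/31, q_U = 88/31.

15.29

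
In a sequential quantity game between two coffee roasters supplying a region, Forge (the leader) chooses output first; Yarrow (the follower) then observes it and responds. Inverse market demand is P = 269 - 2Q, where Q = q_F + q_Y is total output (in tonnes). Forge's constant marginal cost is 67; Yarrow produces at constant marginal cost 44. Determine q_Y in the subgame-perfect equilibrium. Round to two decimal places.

33.88

Solve by backward induction. Given q_F, the follower Yarrow maximises π_Y = (269 - 2q_F - 2q_Y)q_Y - 44q_Y.
Setting the follower's marginal profit to zero, 225 - 2q_F - 4q_Y = 0, i.e. q_Y = (225 - 2q_F)/4.
The leader anticipates this reaction. Substituting into P = 269 - 2Q gives P = 313/2 - q_F, so π_F = (313/2 - q_F)q_F - 67q_F.
The leader's first-order condition 179/2 - 2q_F = 0 yields q_F = 179/4.
Then q_Y = (225 - 2·(179/4))/4 = 271/8.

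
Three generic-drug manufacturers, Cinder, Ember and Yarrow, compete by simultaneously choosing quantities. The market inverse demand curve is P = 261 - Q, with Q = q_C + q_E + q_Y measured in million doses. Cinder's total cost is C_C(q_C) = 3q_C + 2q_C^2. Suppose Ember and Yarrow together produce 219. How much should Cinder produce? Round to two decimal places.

6.50

With rivals' combined output fixed at 219, Cinder's profit is π_C = (261 - 219 - q_C)q_C - (3q_C + 2q_C²) = (42 - q_C)q_C - (3q_C + 2q_C²).
∂π_C/∂q_C = 39 - 6q_C = 0, so q_C = 13/2.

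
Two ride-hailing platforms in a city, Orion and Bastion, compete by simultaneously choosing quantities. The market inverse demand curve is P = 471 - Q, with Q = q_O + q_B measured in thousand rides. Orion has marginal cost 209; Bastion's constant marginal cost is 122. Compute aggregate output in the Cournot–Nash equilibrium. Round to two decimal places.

203.67

Orion's profit: π_O = (471 - Q)q_O - (209q_O). Setting ∂π_O/∂q_O = 0: 262 - 2q_O - (q_B) = 0.
Bastion's first-order condition: 349 - 2q_B - (q_O) = 0.
Rearranging gives the reaction functions q_O = (262 - q_B)/2 and q_B = (349 - q_O)/2.
Substituting one into the other gives q_O = 175/3 and q_B = 436/3.
Total output Q = 175/3 + 436/3 = 611/3.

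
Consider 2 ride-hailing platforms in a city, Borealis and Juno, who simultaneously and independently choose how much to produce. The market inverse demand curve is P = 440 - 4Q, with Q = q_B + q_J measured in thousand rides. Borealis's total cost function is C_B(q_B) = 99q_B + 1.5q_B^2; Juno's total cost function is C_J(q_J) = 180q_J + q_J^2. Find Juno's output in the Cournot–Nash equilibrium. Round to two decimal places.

Borealis's profit: π_B = (440 - 4Q)q_B - (99q_B + (3/2)q_B²). Setting ∂π_B/∂q_B = 0: 341 - 11q_B - 4(q_J) = 0.
Juno's first-order condition: 260 - 10q_J - 4(q_B) = 0.
So q_B = (341 - 4q_J)/11 and q_J = (260 - 4q_B)/10.
Substituting one into the other gives q_B = 1185/47 and q_J = 748/47.

15.91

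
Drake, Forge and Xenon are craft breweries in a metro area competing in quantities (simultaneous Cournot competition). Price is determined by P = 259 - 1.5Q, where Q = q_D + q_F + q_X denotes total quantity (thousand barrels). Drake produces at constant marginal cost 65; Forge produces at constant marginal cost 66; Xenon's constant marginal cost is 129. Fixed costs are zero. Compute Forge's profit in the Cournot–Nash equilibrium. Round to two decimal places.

Drake's profit: π_D = (259 - 1.5Q)q_D - (65q_D). Setting ∂π_D/∂q_D = 0: 194 - 3q_D - (3/2)(q_F + q_X) = 0.
Forge's profit: π_F = (259 - 1.5Q)q_F - (66q_F). Setting ∂π_F/∂q_F = 0: 193 - 3q_F - (3/2)(q_D + q_X) = 0.
Xenon's first-order condition: 130 - 3q_X - (3/2)(q_D + q_F) = 0.
Adding the 3 first-order conditions: 517 − 6Q = 0, so Q = 517/6.
Back-substituting: q_D = (194 − 517/4)/(3/2) = 259/6, q_F = (193 − 517/4)/(3/2) = 85/2, q_X = (130 − 517/4)/(3/2) = 1/2.
Price P = 259 - (3/2)·(517/6) = 519/4.
Forge's profit: (519/4 - 66)·(85/2) = 2709.3750.

2709.38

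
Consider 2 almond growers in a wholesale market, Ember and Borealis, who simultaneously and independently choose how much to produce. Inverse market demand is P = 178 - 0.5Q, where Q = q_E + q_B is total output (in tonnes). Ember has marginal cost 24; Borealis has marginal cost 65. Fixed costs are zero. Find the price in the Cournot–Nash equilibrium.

89

Ember's profit: π_E = (178 - 0.5Q)q_E - (24q_E). Setting ∂π_E/∂q_E = 0: 154 - q_E - (1/2)(q_B) = 0.
Borealis's first-order condition: 113 - q_B - (1/2)(q_E) = 0.
Rearranging gives the reaction functions q_E = (154 - (1/2)q_B) and q_B = (113 - (1/2)q_E).
Solving the pair: q_E = 130, q_B = 48.
Total output Q = 178, so price P = 178 - (1/2)·178 = 89.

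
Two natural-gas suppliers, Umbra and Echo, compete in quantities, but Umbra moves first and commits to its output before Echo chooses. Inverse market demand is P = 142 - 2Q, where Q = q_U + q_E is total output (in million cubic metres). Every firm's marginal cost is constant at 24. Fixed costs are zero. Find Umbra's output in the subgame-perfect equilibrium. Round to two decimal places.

29.50

The follower Echo best-responds to any q_U: π_E = (142 - 2Q)q_E - 24q_E.
Follower FOC: 118 - 2q_U - 4q_E = 0, so q_E(q_U) = (118 - 2q_U)/4.
The leader anticipates this reaction. Substituting into P = 142 - 2Q gives P = 83 - q_U, so π_U = (83 - q_U)q_U - 24q_U.
Maximising: ∂π_U/∂q_U = 59 - 2q_U = 0, giving q_U = 59/2.
Then q_E = (118 - 2·(59/2))/4 = 59/4.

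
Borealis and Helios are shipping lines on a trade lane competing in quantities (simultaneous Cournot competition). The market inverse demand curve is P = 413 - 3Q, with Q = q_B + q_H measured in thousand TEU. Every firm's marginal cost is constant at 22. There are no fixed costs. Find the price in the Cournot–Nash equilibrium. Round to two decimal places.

A representative firm's profit is π_i = q_i(413 - 3Q) - 22q_i.
First-order condition (treating rivals' output as given): 391 - 6q_i - 3q_j = 0.
With identical firms every q_j equals q_i, so q_j = q_i and 391 = 9q_i, giving q_i = 391/9.
Total output Q = 782/9, so price P = 413 - 3·(782/9) = 457/3.

152.33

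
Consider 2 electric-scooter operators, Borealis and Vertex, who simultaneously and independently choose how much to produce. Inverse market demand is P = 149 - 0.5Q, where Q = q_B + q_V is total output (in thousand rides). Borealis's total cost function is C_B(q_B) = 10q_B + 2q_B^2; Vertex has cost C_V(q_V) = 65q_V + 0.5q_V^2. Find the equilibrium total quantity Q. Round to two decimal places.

Borealis's profit: π_B = (149 - 0.5Q)q_B - (10q_B + 2q_B²). Setting ∂π_B/∂q_B = 0: 139 - 5q_B - (1/2)(q_V) = 0.
Vertex's profit: π_V = (149 - 0.5Q)q_V - (65q_V + (1/2)q_V²). Setting ∂π_V/∂q_V = 0: 84 - 2q_V - (1/2)(q_B) = 0.
Best responses: q_B = (139 - (1/2)q_V)/5, q_V = (84 - (1/2)q_B)/2.
Substituting one into the other gives q_B = 944/39 and q_V = 1402/39.
Total output Q = 944/39 + 1402/39 = 782/13.

60.15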